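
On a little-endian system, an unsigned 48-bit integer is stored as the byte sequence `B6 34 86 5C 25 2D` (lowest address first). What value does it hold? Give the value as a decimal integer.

49638489339062

Little-endian: lowest address holds the least-significant byte.
Reassemble most-significant byte first: 2D 25 5C 86 34 B6 → 0x2D255C8634B6.
0x2D255C8634B6 = 49638489339062.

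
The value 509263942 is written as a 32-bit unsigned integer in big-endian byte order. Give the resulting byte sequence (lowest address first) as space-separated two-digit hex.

1E 5A C0 46

509263942 in hexadecimal, padded to 32 bits, is 0x1E5AC046.
Split into bytes (most-significant first): 1E 5A C0 46.
Big-endian: lowest address holds the most-significant byte.
So the memory order matches the most-significant-first order: 1E 5A C0 46.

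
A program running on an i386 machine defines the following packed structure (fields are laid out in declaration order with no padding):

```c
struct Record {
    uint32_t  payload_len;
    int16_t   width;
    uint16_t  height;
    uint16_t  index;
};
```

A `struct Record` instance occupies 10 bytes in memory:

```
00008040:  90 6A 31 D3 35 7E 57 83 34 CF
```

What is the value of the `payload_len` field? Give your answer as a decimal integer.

3543231120

`payload_len` is the first field, at byte offset 0, occupying 4 bytes.
Bytes at offsets 0..3: 90 6A 31 D3.
Little-endian: lowest address holds the least-significant byte.
Reassemble most-significant byte first: D3 31 6A 90 → 0xD3316A90.
0xD3316A90 = 3543231120.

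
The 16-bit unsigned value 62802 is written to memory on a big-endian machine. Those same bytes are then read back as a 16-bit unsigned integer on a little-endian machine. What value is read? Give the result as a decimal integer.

21237

62802 in 16-bit hexadecimal is 0xF552.
Stored big-endian, the bytes at ascending addresses are F5 52.
Read back as little-endian, the first byte is least significant, giving 0x52F5.
0x52F5 = 21237.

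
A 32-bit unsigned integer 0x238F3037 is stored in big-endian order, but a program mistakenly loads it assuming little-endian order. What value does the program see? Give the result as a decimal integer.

Stored big-endian, the bytes at ascending addresses are 23 8F 30 37.
Read back as little-endian, the first byte is least significant, giving 0x37308F23.
0x37308F23 = 925929251.

925929251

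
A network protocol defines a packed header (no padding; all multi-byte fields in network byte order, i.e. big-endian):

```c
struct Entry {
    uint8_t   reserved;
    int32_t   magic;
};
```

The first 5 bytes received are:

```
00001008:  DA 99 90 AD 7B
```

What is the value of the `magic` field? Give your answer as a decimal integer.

-1718571653

`magic` follows `reserved` (1 byte), so it starts at byte offset 1 and occupies 4 bytes.
Bytes at offsets 1..4: 99 90 AD 7B.
Big-endian stores the most-significant byte at the lowest address.
The bytes are already most-significant first: 0x9990AD7B.
Top bit is set, so as a signed 32-bit value this is 0x9990AD7B − 2^32 = -1718571653.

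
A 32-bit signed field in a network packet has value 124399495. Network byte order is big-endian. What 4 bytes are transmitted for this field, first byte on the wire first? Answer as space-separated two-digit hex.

124399495 in hexadecimal, padded to 32 bits, is 0x076A2F87.
Split into bytes (most-significant first): 07 6A 2F 87.
In big-endian order the high byte comes first in memory.
So the memory order matches the most-significant-first order: 07 6A 2F 87.

07 6A 2F 87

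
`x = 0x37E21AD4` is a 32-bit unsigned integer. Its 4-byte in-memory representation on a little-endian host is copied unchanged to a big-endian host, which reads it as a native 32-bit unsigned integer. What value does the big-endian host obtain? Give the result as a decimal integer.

Stored little-endian, the bytes at ascending addresses are D4 1A E2 37.
Read back as big-endian, the last byte is least significant, giving 0xD41AE237.
0xD41AE237 = 3558531639.

3558531639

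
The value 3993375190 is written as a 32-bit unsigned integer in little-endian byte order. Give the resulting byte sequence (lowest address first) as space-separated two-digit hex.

3993375190 in hexadecimal, padded to 32 bits, is 0xEE0611D6.
Split into bytes (most-significant first): EE 06 11 D6.
Little-endian stores the least-significant byte at the lowest address.
So at ascending addresses the bytes are D6 11 06 EE.

D6 11 06 EE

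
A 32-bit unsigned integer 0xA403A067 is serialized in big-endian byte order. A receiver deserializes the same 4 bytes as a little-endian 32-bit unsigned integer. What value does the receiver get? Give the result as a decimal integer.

Stored big-endian, the bytes at ascending addresses are A4 03 A0 67.
Read back as little-endian, the first byte is least significant, giving 0x67A003A4.
0x67A003A4 = 1738539940.

1738539940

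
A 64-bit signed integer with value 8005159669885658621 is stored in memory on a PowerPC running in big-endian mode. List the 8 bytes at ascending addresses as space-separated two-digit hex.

6F 18 0A 4E 7D D1 65 FD

8005159669885658621 in hexadecimal, padded to 64 bits, is 0x6F180A4E7DD165FD.
Split into bytes (most-significant first): 6F 18 0A 4E 7D D1 65 FD.
Big-endian: lowest address holds the most-significant byte.
So the memory order matches the most-significant-first order: 6F 18 0A 4E 7D D1 65 FD.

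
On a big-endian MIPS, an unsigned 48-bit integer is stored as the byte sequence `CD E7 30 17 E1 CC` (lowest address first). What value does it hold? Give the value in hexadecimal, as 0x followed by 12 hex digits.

0xCDE73017E1CC

In big-endian order the high byte comes first in memory.
The bytes are already most-significant first: 0xCDE73017E1CC.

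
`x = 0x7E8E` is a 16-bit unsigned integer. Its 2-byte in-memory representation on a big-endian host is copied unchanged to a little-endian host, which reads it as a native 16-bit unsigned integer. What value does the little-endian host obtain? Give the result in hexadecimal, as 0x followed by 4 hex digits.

Stored big-endian, the bytes at ascending addresses are 7E 8E.
Read back as little-endian, the first byte is least significant, giving 0x8E7E.

0x8E7E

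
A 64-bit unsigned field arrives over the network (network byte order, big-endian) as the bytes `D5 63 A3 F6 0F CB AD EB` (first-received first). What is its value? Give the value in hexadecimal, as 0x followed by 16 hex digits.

Big-endian: lowest address holds the most-significant byte.
The bytes are already most-significant first: 0xD563A3F60FCBADEB.

0xD563A3F60FCBADEB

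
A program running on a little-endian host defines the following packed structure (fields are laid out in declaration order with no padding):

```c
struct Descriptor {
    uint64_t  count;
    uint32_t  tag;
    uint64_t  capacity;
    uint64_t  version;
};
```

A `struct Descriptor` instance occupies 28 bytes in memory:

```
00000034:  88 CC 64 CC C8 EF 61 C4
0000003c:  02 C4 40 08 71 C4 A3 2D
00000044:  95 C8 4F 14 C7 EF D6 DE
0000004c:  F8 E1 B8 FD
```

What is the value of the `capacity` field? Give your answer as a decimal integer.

`capacity` follows `count` (8 B), `tag` (4 B), so it starts at offset 8 + 4 = 12 and occupies 8 bytes.
Bytes at offsets 12..19: 71 C4 A3 2D 95 C8 4F 14.
Little-endian: lowest address holds the least-significant byte.
Reassemble most-significant byte first: 14 4F C8 95 2D A3 C4 71 → 0x144FC8952DA3C471.
0x144FC8952DA3C471 = 1463608946960090225.

1463608946960090225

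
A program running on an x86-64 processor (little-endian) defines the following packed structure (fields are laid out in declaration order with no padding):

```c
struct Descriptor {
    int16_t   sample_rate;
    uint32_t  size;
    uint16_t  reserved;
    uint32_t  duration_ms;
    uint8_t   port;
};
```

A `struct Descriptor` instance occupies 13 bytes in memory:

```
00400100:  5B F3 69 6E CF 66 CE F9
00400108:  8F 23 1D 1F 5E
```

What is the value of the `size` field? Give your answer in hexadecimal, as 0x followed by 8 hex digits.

0x66CF6E69

`size` follows `sample_rate` (2 bytes), so it starts at byte offset 2 and occupies 4 bytes.
Bytes at offsets 2..5: 69 6E CF 66.
Little-endian stores the least-significant byte at the lowest address.
Reassemble most-significant byte first: 66 CF 6E 69 → 0x66CF6E69.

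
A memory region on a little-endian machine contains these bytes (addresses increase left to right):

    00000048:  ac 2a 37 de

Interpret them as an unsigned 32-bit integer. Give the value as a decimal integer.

3728157356

Little-endian stores the least-significant byte at the lowest address.
Reassemble most-significant byte first: DE 37 2A AC → 0xDE372AAC.
0xDE372AAC = 3728157356.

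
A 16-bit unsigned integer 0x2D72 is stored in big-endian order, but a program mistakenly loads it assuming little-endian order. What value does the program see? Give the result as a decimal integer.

Stored big-endian, the bytes at ascending addresses are 2D 72.
Read back as little-endian, the first byte is least significant, giving 0x722D.
0x722D = 29229.

29229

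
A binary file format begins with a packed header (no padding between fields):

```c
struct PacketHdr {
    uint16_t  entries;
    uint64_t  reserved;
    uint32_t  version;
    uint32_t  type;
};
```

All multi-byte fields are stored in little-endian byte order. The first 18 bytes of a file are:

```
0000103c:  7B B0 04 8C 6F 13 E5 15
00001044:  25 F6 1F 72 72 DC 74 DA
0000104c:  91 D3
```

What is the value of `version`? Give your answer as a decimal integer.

`version` follows `entries` (2 B), `reserved` (8 B), so it starts at offset 2 + 8 = 10 and occupies 4 bytes.
Bytes at offsets 10..13: 1F 72 72 DC.
Little-endian: lowest address holds the least-significant byte.
Reassemble most-significant byte first: DC 72 72 1F → 0xDC72721F.
0xDC72721F = 3698487839.

3698487839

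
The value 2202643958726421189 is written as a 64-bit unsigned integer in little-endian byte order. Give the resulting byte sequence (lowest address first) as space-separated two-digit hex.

C5 6A 8C A6 02 5D 91 1E

2202643958726421189 in hexadecimal, padded to 64 bits, is 0x1E915D02A68C6AC5.
Split into bytes (most-significant first): 1E 91 5D 02 A6 8C 6A C5.
Little-endian: lowest address holds the least-significant byte.
So at ascending addresses the bytes are C5 6A 8C A6 02 5D 91 1E.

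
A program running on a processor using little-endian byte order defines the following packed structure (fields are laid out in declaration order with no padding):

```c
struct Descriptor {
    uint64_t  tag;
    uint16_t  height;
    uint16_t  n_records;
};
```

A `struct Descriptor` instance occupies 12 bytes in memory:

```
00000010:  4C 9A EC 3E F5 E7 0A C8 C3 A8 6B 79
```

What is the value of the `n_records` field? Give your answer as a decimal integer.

`n_records` follows `tag` (8 B), `height` (2 B), so it starts at offset 8 + 2 = 10 and occupies 2 bytes.
Bytes at offsets 10..11: 6B 79.
Little-endian: lowest address holds the least-significant byte.
Reassemble most-significant byte first: 79 6B → 0x796B.
0x796B = 31083.

31083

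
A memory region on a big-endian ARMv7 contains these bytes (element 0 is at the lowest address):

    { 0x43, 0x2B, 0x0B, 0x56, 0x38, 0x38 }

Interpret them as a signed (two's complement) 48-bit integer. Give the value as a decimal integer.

Big-endian: lowest address holds the most-significant byte.
The bytes are already most-significant first: 0x432B0B563838.
0x432B0B563838 = 73852152854584.

73852152854584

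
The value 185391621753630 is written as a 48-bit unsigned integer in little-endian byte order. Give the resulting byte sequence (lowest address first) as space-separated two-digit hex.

1E 4B C2 D9 9C A8

185391621753630 in hexadecimal, padded to 48 bits, is 0xA89CD9C24B1E.
Split into bytes (most-significant first): A8 9C D9 C2 4B 1E.
Little-endian stores the least-significant byte at the lowest address.
So at ascending addresses the bytes are 1E 4B C2 D9 9C A8.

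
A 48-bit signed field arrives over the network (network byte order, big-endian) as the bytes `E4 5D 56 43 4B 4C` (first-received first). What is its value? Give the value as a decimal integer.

Big-endian stores the most-significant byte at the lowest address.
The bytes are already most-significant first: 0xE45D56434B4C.
Top bit is set, so as a signed 48-bit value this is 0xE45D56434B4C − 2^48 = -30385446368436.

-30385446368436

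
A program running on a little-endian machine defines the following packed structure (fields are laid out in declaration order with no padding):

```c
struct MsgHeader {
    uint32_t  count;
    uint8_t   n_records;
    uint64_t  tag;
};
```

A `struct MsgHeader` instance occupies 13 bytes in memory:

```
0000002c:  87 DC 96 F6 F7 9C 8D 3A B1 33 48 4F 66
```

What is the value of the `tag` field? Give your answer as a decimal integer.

`tag` follows `count` (4 B), `n_records` (1 B), so it starts at offset 4 + 1 = 5 and occupies 8 bytes.
Bytes at offsets 5..12: 9C 8D 3A B1 33 48 4F 66.
Little-endian: lowest address holds the least-significant byte.
Reassemble most-significant byte first: 66 4F 48 33 B1 3A 8D 9C → 0x664F4833B13A8D9C.
0x664F4833B13A8D9C = 7372190501882727836.

7372190501882727836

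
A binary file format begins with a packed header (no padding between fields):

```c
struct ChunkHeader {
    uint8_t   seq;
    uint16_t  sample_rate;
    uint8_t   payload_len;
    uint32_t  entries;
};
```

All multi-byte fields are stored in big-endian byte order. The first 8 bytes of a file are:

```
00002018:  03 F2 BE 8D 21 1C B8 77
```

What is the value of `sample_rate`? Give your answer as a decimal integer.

62142

`sample_rate` follows `seq` (1 byte), so it starts at byte offset 1 and occupies 2 bytes.
Bytes at offsets 1..2: F2 BE.
Big-endian: lowest address holds the most-significant byte.
The bytes are already most-significant first: 0xF2BE.
0xF2BE = 62142.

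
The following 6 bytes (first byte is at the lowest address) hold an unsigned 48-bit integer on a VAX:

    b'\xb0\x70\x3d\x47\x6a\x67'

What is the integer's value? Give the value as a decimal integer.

Little-endian stores the least-significant byte at the lowest address.
Reassemble most-significant byte first: 67 6A 47 3D 70 B0 → 0x676A473D70B0.
0x676A473D70B0 = 113706159403184.

113706159403184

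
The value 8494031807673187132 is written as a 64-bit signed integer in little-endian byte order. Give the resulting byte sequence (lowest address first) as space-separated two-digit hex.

8494031807673187132 in hexadecimal, padded to 64 bits, is 0x75E0DCECFF3ABB3C.
Split into bytes (most-significant first): 75 E0 DC EC FF 3A BB 3C.
In little-endian order the low byte comes first in memory.
So at ascending addresses the bytes are 3C BB 3A FF EC DC E0 75.

3C BB 3A FF EC DC E0 75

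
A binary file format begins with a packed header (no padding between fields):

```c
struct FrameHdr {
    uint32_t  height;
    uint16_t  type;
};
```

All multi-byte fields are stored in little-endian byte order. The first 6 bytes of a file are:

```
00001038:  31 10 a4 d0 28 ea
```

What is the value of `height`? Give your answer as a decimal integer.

3500412977

`height` is the first field, at byte offset 0, occupying 4 bytes.
Bytes at offsets 0..3: 31 10 A4 D0.
In little-endian order the low byte comes first in memory.
Reassemble most-significant byte first: D0 A4 10 31 → 0xD0A41031.
0xD0A41031 = 3500412977.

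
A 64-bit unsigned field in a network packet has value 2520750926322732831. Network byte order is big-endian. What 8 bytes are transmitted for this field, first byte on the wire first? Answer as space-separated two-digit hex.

2520750926322732831 in hexadecimal, padded to 64 bits, is 0x22FB819CAAB40F1F.
Split into bytes (most-significant first): 22 FB 81 9C AA B4 0F 1F.
In big-endian order the high byte comes first in memory.
So the memory order matches the most-significant-first order: 22 FB 81 9C AA B4 0F 1F.

22 FB 81 9C AA B4 0F 1F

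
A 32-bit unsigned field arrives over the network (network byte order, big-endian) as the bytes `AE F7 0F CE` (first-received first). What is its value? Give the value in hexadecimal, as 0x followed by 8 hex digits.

Big-endian stores the most-significant byte at the lowest address.
The bytes are already most-significant first: 0xAEF70FCE.

0xAEF70FCE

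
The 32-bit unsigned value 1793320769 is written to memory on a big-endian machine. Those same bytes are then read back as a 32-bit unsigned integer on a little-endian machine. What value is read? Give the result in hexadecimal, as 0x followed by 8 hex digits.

0x41E7E36A

1793320769 in 32-bit hexadecimal is 0x6AE3E741.
Stored big-endian, the bytes at ascending addresses are 6A E3 E7 41.
Read back as little-endian, the first byte is least significant, giving 0x41E7E36A.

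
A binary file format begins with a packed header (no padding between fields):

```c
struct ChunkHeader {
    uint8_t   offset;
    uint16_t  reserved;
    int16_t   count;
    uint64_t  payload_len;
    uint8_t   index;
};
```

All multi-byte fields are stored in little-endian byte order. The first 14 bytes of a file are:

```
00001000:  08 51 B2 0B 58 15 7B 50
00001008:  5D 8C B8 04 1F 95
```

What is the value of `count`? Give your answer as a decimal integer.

22539

`count` follows `offset` (1 B), `reserved` (2 B), so it starts at offset 1 + 2 = 3 and occupies 2 bytes.
Bytes at offsets 3..4: 0B 58.
In little-endian order the low byte comes first in memory.
Reassemble most-significant byte first: 58 0B → 0x580B.
0x580B = 22539.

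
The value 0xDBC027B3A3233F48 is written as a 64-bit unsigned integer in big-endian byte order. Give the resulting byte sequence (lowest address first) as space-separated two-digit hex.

Split into bytes (most-significant first): DB C0 27 B3 A3 23 3F 48.
Big-endian: lowest address holds the most-significant byte.
So the memory order matches the most-significant-first order: DB C0 27 B3 A3 23 3F 48.

DB C0 27 B3 A3 23 3F 48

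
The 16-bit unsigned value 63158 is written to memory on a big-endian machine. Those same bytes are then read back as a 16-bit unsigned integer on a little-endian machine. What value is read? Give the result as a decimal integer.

63158 in 16-bit hexadecimal is 0xF6B6.
Stored big-endian, the bytes at ascending addresses are F6 B6.
Read back as little-endian, the first byte is least significant, giving 0xB6F6.
0xB6F6 = 46838.

46838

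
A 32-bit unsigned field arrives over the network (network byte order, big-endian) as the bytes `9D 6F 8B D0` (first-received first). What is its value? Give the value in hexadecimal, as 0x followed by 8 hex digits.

0x9D6F8BD0

In big-endian order the high byte comes first in memory.
The bytes are already most-significant first: 0x9D6F8BD0.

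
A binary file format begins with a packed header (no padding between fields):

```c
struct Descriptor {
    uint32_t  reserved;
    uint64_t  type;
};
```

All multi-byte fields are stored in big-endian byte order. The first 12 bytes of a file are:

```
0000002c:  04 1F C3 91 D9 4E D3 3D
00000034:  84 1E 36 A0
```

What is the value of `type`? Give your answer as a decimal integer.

15658685215576831648

`type` follows `reserved` (4 bytes), so it starts at byte offset 4 and occupies 8 bytes.
Bytes at offsets 4..11: D9 4E D3 3D 84 1E 36 A0.
Big-endian: lowest address holds the most-significant byte.
The bytes are already most-significant first: 0xD94ED33D841E36A0.
0xD94ED33D841E36A0 = 15658685215576831648.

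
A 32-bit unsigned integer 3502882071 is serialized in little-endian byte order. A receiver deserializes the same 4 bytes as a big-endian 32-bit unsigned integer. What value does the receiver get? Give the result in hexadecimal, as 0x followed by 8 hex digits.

3502882071 in 32-bit hexadecimal is 0xD0C9BD17.
Stored little-endian, the bytes at ascending addresses are 17 BD C9 D0.
Read back as big-endian, the last byte is least significant, giving 0x17BDC9D0.

0x17BDC9D0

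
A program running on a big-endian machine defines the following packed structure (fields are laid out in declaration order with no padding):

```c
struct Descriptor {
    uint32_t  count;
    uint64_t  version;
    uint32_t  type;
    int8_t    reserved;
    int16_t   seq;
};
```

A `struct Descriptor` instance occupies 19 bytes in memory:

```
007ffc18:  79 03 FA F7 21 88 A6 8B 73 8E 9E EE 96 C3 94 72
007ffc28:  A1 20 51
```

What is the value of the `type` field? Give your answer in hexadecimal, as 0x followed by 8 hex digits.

`type` follows `count` (4 B), `version` (8 B), so it starts at offset 4 + 8 = 12 and occupies 4 bytes.
Bytes at offsets 12..15: 96 C3 94 72.
In big-endian order the high byte comes first in memory.
The bytes are already most-significant first: 0x96C39472.

0x96C39472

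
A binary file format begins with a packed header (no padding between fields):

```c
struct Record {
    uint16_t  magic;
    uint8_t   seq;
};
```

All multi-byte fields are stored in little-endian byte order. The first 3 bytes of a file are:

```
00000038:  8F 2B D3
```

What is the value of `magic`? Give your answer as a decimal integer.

`magic` is the first field, at byte offset 0, occupying 2 bytes.
Bytes at offsets 0..1: 8F 2B.
In little-endian order the low byte comes first in memory.
Reassemble most-significant byte first: 2B 8F → 0x2B8F.
0x2B8F = 11151.

11151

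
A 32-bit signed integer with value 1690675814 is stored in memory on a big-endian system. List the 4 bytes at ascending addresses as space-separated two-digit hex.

1690675814 in hexadecimal, padded to 32 bits, is 0x64C5AA66.
Split into bytes (most-significant first): 64 C5 AA 66.
Big-endian stores the most-significant byte at the lowest address.
So the memory order matches the most-significant-first order: 64 C5 AA 66.

64 C5 AA 66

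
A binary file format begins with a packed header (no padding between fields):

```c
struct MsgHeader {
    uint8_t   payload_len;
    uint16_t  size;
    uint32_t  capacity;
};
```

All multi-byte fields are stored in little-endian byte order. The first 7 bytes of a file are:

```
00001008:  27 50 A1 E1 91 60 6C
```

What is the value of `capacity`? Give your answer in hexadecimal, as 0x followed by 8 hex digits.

0x6C6091E1

`capacity` follows `payload_len` (1 B), `size` (2 B), so it starts at offset 1 + 2 = 3 and occupies 4 bytes.
Bytes at offsets 3..6: E1 91 60 6C.
Little-endian stores the least-significant byte at the lowest address.
Reassemble most-significant byte first: 6C 60 91 E1 → 0x6C6091E1.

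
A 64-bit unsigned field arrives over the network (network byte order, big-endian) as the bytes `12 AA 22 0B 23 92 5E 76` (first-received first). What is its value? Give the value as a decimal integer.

1344924869960294006

In big-endian order the high byte comes first in memory.
The bytes are already most-significant first: 0x12AA220B23925E76.
0x12AA220B23925E76 = 1344924869960294006.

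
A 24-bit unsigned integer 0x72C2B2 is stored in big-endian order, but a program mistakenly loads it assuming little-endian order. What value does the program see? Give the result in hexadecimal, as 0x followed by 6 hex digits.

0xB2C272

Stored big-endian, the bytes at ascending addresses are 72 C2 B2.
Read back as little-endian, the first byte is least significant, giving 0xB2C272.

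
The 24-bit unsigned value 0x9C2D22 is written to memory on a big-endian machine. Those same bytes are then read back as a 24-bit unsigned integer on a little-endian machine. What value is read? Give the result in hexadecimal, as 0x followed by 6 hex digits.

Stored big-endian, the bytes at ascending addresses are 9C 2D 22.
Read back as little-endian, the first byte is least significant, giving 0x222D9C.

0x222D9C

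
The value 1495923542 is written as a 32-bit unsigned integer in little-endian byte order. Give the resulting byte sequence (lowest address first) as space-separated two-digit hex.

1495923542 in hexadecimal, padded to 32 bits, is 0x5929FB56.
Split into bytes (most-significant first): 59 29 FB 56.
Little-endian: lowest address holds the least-significant byte.
So at ascending addresses the bytes are 56 FB 29 59.

56 FB 29 59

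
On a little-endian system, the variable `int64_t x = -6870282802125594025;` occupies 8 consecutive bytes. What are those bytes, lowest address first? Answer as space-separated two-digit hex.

57 22 D4 18 31 DA A7 A0

Two's complement of -6870282802125594025 in 64 bits: 6870282802125594025 = 0x5F5825CEE72BDDA9; invert → 0xA0A7DA3118D42256; add 1 → 0xA0A7DA3118D42257.
Split into bytes (most-significant first): A0 A7 DA 31 18 D4 22 57.
Little-endian stores the least-significant byte at the lowest address.
So at ascending addresses the bytes are 57 22 D4 18 31 DA A7 A0.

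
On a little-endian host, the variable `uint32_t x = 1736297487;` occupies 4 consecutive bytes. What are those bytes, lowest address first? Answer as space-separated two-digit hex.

1736297487 in hexadecimal, padded to 32 bits, is 0x677DCC0F.
Split into bytes (most-significant first): 67 7D CC 0F.
Little-endian: lowest address holds the least-significant byte.
So at ascending addresses the bytes are 0F CC 7D 67.

0F CC 7D 67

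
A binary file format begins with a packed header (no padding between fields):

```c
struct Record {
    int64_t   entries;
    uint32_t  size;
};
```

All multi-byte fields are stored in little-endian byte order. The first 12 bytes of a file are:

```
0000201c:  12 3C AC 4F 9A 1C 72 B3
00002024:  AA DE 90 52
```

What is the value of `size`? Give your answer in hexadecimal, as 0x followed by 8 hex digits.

`size` follows `entries` (8 bytes), so it starts at byte offset 8 and occupies 4 bytes.
Bytes at offsets 8..11: AA DE 90 52.
Little-endian: lowest address holds the least-significant byte.
Reassemble most-significant byte first: 52 90 DE AA → 0x5290DEAA.

0x5290DEAA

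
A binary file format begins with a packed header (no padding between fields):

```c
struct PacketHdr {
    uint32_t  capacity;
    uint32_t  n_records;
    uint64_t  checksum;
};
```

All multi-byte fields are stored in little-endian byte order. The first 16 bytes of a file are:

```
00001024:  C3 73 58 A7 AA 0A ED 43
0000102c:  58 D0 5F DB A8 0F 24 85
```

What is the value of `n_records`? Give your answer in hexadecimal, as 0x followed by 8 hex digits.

`n_records` follows `capacity` (4 bytes), so it starts at byte offset 4 and occupies 4 bytes.
Bytes at offsets 4..7: AA 0A ED 43.
In little-endian order the low byte comes first in memory.
Reassemble most-significant byte first: 43 ED 0A AA → 0x43ED0AAA.

0x43ED0AAA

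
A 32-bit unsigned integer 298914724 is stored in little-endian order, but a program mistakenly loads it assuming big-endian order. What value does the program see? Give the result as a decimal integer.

2752762129

298914724 in 32-bit hexadecimal is 0x11D113A4.
Stored little-endian, the bytes at ascending addresses are A4 13 D1 11.
Read back as big-endian, the last byte is least significant, giving 0xA413D111.
0xA413D111 = 2752762129.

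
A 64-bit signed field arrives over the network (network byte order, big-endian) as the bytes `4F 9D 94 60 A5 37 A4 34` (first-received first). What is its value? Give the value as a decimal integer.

5736904643149538356

In big-endian order the high byte comes first in memory.
The bytes are already most-significant first: 0x4F9D9460A537A434.
0x4F9D9460A537A434 = 5736904643149538356.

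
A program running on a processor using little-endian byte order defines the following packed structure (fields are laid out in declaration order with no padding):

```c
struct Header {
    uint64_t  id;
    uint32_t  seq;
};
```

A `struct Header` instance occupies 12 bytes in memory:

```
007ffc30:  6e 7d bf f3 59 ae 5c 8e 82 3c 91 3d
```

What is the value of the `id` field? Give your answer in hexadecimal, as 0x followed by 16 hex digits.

0x8E5CAE59F3BF7D6E

`id` is the first field, at byte offset 0, occupying 8 bytes.
Bytes at offsets 0..7: 6E 7D BF F3 59 AE 5C 8E.
In little-endian order the low byte comes first in memory.
Reassemble most-significant byte first: 8E 5C AE 59 F3 BF 7D 6E → 0x8E5CAE59F3BF7D6E.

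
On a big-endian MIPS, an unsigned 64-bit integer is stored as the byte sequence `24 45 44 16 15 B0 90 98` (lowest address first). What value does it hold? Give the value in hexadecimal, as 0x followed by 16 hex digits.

Big-endian stores the most-significant byte at the lowest address.
The bytes are already most-significant first: 0x2445441615B09098.

0x2445441615B09098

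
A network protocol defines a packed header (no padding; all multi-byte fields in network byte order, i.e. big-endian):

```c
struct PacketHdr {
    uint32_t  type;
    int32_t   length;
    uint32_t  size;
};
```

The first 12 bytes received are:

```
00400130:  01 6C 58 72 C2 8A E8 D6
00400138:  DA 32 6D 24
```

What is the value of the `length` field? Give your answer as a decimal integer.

-1031083818

`length` follows `type` (4 bytes), so it starts at byte offset 4 and occupies 4 bytes.
Bytes at offsets 4..7: C2 8A E8 D6.
Big-endian stores the most-significant byte at the lowest address.
The bytes are already most-significant first: 0xC28AE8D6.
Top bit is set, so as a signed 32-bit value this is 0xC28AE8D6 − 2^32 = -1031083818.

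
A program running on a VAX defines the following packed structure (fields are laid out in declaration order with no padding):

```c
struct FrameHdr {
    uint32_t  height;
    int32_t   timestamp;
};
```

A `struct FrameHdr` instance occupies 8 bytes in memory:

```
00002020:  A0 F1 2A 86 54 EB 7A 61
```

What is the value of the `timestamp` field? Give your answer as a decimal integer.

1635445588

`timestamp` follows `height` (4 bytes), so it starts at byte offset 4 and occupies 4 bytes.
Bytes at offsets 4..7: 54 EB 7A 61.
Little-endian: lowest address holds the least-significant byte.
Reassemble most-significant byte first: 61 7A EB 54 → 0x617AEB54.
0x617AEB54 = 1635445588.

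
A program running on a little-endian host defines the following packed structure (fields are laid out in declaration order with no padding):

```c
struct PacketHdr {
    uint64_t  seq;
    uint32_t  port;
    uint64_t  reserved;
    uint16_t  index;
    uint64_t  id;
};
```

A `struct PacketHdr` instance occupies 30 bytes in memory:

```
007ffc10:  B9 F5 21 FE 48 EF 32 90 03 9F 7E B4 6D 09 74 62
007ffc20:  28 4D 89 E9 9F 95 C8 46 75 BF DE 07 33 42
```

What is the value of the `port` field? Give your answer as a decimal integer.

3028197123

`port` follows `seq` (8 bytes), so it starts at byte offset 8 and occupies 4 bytes.
Bytes at offsets 8..11: 03 9F 7E B4.
In little-endian order the low byte comes first in memory.
Reassemble most-significant byte first: B4 7E 9F 03 → 0xB47E9F03.
0xB47E9F03 = 3028197123.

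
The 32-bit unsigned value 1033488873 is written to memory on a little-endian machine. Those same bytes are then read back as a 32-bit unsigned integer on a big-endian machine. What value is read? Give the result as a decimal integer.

3922303293

1033488873 in 32-bit hexadecimal is 0x3D99C9E9.
Stored little-endian, the bytes at ascending addresses are E9 C9 99 3D.
Read back as big-endian, the last byte is least significant, giving 0xE9C9993D.
0xE9C9993D = 3922303293.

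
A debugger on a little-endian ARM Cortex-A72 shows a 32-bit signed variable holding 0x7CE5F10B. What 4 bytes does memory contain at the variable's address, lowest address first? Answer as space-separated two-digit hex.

Split into bytes (most-significant first): 7C E5 F1 0B.
Little-endian: lowest address holds the least-significant byte.
So at ascending addresses the bytes are 0B F1 E5 7C.

0B F1 E5 7C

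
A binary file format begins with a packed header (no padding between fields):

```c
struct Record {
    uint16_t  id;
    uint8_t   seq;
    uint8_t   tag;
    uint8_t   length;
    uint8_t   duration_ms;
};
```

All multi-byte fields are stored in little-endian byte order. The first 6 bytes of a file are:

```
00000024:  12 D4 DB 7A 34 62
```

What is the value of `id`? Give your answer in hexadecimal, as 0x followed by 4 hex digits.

`id` is the first field, at byte offset 0, occupying 2 bytes.
Bytes at offsets 0..1: 12 D4.
Little-endian stores the least-significant byte at the lowest address.
Reassemble most-significant byte first: D4 12 → 0xD412.

0xD412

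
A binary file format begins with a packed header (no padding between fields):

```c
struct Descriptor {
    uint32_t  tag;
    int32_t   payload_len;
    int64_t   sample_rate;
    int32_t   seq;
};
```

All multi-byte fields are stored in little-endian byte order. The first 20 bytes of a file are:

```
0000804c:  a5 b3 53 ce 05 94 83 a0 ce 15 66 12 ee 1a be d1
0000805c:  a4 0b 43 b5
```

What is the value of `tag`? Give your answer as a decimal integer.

3461591973

`tag` is the first field, at byte offset 0, occupying 4 bytes.
Bytes at offsets 0..3: A5 B3 53 CE.
In little-endian order the low byte comes first in memory.
Reassemble most-significant byte first: CE 53 B3 A5 → 0xCE53B3A5.
0xCE53B3A5 = 3461591973.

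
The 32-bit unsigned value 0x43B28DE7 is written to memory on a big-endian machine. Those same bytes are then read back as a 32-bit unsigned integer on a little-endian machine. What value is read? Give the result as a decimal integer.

3884823107

Stored big-endian, the bytes at ascending addresses are 43 B2 8D E7.
Read back as little-endian, the first byte is least significant, giving 0xE78DB243.
0xE78DB243 = 3884823107.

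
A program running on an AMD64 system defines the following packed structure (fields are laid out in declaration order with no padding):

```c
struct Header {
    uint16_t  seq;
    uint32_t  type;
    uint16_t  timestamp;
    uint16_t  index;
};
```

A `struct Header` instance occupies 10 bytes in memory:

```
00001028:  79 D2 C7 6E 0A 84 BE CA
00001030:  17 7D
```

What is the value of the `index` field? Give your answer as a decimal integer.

32023

`index` follows `seq` (2 B), `type` (4 B), `timestamp` (2 B), so it starts at offset 2 + 4 + 2 = 8 and occupies 2 bytes.
Bytes at offsets 8..9: 17 7D.
Little-endian stores the least-significant byte at the lowest address.
Reassemble most-significant byte first: 7D 17 → 0x7D17.
0x7D17 = 32023.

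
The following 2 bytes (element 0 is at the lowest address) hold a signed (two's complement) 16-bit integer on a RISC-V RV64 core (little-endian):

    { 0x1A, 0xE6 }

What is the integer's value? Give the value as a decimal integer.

Little-endian stores the least-significant byte at the lowest address.
Reassemble most-significant byte first: E6 1A → 0xE61A.
Top bit is set, so as a signed 16-bit value this is 0xE61A − 2^16 = -6630.

-6630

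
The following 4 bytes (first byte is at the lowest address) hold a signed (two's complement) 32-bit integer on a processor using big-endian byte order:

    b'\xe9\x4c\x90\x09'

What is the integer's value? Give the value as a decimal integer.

-380858359

Big-endian stores the most-significant byte at the lowest address.
The bytes are already most-significant first: 0xE94C9009.
Top bit is set, so as a signed 32-bit value this is 0xE94C9009 − 2^32 = -380858359.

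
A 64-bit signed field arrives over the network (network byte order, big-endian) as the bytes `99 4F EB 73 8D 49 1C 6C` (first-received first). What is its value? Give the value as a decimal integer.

Big-endian: lowest address holds the most-significant byte.
The bytes are already most-significant first: 0x994FEB738D491C6C.
Top bit is set, so as a signed 64-bit value this is 0x994FEB738D491C6C − 2^64 = -7399436781222290324.

-7399436781222290324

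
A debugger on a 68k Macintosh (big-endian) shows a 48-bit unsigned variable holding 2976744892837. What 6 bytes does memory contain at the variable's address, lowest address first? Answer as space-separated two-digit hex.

02 B5 13 D2 69 A5

2976744892837 in hexadecimal, padded to 48 bits, is 0x02B513D269A5.
Split into bytes (most-significant first): 02 B5 13 D2 69 A5.
In big-endian order the high byte comes first in memory.
So the memory order matches the most-significant-first order: 02 B5 13 D2 69 A5.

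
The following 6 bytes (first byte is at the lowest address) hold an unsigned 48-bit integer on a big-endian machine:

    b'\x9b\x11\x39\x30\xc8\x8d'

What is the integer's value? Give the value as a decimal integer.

Big-endian: lowest address holds the most-significant byte.
The bytes are already most-significant first: 0x9B113930C88D.
0x9B113930C88D = 170498276247693.

170498276247693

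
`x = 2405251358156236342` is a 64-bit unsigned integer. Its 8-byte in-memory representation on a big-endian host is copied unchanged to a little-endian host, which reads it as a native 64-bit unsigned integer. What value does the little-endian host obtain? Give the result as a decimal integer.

3937955725995368737

2405251358156236342 in 64-bit hexadecimal is 0x21612B5DDE6DA636.
Stored big-endian, the bytes at ascending addresses are 21 61 2B 5D DE 6D A6 36.
Read back as little-endian, the first byte is least significant, giving 0x36A66DDE5D2B6121.
0x36A66DDE5D2B6121 = 3937955725995368737.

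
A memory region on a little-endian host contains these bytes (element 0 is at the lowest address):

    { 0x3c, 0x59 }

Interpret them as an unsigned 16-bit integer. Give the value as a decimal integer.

22844

In little-endian order the low byte comes first in memory.
Reassemble most-significant byte first: 59 3C → 0x593C.
0x593C = 22844.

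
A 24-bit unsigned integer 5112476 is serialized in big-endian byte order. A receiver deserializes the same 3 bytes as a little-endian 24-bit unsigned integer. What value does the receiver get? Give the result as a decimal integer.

5112476 in 24-bit hexadecimal is 0x4E029C.
Stored big-endian, the bytes at ascending addresses are 4E 02 9C.
Read back as little-endian, the first byte is least significant, giving 0x9C024E.
0x9C024E = 10224206.

10224206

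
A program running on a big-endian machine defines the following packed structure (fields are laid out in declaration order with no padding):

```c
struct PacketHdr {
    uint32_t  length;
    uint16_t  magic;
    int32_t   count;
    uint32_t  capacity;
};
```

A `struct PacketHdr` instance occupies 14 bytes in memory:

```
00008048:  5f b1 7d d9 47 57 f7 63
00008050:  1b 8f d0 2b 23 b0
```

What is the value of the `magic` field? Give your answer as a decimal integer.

18263

`magic` follows `length` (4 bytes), so it starts at byte offset 4 and occupies 2 bytes.
Bytes at offsets 4..5: 47 57.
In big-endian order the high byte comes first in memory.
The bytes are already most-significant first: 0x4757.
0x4757 = 18263.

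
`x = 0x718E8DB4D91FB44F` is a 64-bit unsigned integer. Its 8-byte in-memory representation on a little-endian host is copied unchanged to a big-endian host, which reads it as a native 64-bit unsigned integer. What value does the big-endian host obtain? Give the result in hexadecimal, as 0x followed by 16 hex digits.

0x4FB41FD9B48D8E71

Stored little-endian, the bytes at ascending addresses are 4F B4 1F D9 B4 8D 8E 71.
Read back as big-endian, the last byte is least significant, giving 0x4FB41FD9B48D8E71.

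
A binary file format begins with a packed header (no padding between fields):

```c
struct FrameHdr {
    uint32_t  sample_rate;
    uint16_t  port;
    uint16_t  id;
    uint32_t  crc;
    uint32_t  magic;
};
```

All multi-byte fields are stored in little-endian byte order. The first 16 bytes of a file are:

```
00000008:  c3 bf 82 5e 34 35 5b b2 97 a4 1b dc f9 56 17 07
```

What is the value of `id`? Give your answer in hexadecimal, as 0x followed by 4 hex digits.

0xB25B

`id` follows `sample_rate` (4 B), `port` (2 B), so it starts at offset 4 + 2 = 6 and occupies 2 bytes.
Bytes at offsets 6..7: 5B B2.
In little-endian order the low byte comes first in memory.
Reassemble most-significant byte first: B2 5B → 0xB25B.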